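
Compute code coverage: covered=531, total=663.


Coverage = covered / total * 100
Coverage = 531 / 663 * 100
Coverage = 80.09%

80.09%


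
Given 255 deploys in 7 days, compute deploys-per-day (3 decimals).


Formula: deployments per day = releases / days
= 255 / 7
= 36.429 deploys/day
(equivalently, 255.0 deploys/week)

36.429 deploys/day


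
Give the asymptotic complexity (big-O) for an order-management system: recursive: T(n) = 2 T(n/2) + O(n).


Reasoning: master theorem case 2 (merge-sort recurrence)
Complexity: O(n log n)

O(n log n)


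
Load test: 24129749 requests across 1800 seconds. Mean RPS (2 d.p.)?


Formula: throughput = requests / seconds
throughput = 24129749 / 1800
throughput = 13405.42 requests/second

13405.42 requests/second


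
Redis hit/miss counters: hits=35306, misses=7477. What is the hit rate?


Formula: hit rate = hits / (hits + misses) * 100
hit rate = 35306 / (35306 + 7477) * 100
hit rate = 35306 / 42783 * 100
hit rate = 82.52%

82.52%


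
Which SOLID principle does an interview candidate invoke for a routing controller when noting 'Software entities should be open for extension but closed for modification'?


This describes the Open/Closed Principle (OCP)

Open/Closed Principle (OCP)


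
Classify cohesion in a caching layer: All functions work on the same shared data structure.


Reasoning: Functions share data
Type: Communicational cohesion

Communicational cohesion


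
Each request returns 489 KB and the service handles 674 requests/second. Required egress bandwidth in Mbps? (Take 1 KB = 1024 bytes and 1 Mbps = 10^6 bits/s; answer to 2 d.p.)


Formula: Mbps = payload_bytes * RPS * 8 / 1e6
Payload per request = 489 KB = 489 * 1024 = 500736 bytes
Total bytes/sec = 500736 * 674 = 337496064
Total bits/sec = 337496064 * 8 = 2699968512
Mbps = 2699968512 / 1e6 = 2699.97

2699.97 Mbps


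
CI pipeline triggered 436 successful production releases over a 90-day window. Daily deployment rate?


Formula: deployments per day = releases / days
= 436 / 90
= 4.844 deploys/day
(equivalently, 33.91 deploys/week)

4.844 deploys/day


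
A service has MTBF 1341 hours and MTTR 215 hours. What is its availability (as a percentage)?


Availability = MTBF / (MTBF + MTTR)
Availability = 1341 / (1341 + 215)
Availability = 1341 / 1556
Availability = 86.1825%

86.1825%


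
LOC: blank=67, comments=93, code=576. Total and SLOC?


Total LOC = blank + comment + code
Total LOC = 67 + 93 + 576 = 736
SLOC (source only) = code = 576

Total LOC: 736, SLOC: 576


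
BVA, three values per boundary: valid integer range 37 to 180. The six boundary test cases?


Range: [37, 180]
Boundaries: just below min, min, min+1, max-1, max, just above max
Values: [36, 37, 38, 179, 180, 181]

[36, 37, 38, 179, 180, 181]


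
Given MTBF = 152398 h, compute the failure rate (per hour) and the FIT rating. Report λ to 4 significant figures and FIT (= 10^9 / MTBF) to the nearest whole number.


Formula: λ = 1 / MTBF; FIT = λ × 1e9 = 1e9 / MTBF
λ = 1 / 152398 ≈ 6.562e-06 failures/hour
FIT = 1e9 / 152398 ≈ 6562 failures per 1e9 hours (nearest whole number)

λ = 6.562e-06 /h, FIT = 6562


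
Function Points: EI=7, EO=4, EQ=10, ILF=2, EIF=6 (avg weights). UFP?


UFP = EI*4 + EO*5 + EQ*4 + ILF*10 + EIF*7
UFP = 7*4 + 4*5 + 10*4 + 2*10 + 6*7
UFP = 28 + 20 + 40 + 20 + 42
UFP = 150

150


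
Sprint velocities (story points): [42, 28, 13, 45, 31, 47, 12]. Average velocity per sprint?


Formula: Avg velocity = Total points / Number of sprints
Points: [42, 28, 13, 45, 31, 47, 12]
Sum = 42 + 28 + 13 + 45 + 31 + 47 + 12 = 218
Avg velocity = 218 / 7 = 31.14 points/sprint

31.14 points/sprint


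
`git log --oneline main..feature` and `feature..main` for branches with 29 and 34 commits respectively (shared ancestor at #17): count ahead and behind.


Common ancestor: commit #17
feature commits after divergence: 29 - 17 = 12
main commits after divergence: 34 - 17 = 17
feature is 12 commits ahead of main
main is 17 commits ahead of feature

feature ahead: 12, main ahead: 17


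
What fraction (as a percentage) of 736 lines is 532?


Coverage = covered / total * 100
Coverage = 532 / 736 * 100
Coverage = 72.28%

72.28%


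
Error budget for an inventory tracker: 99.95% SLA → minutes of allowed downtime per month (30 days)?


Formula: allowed downtime = period * (100 - SLA) / 100
Period (month (30 days)) = 43200 minutes
Unavailability fraction = (100 - 99.95) / 100
Allowed downtime = 43200 * (100 - 99.95) / 100
Allowed downtime = 21.6 minutes

21.6 minutes


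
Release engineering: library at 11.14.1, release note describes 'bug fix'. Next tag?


Current: 11.14.1
Change category: 'bug fix' → patch bump
SemVer rule: patch bump → increment PATCH (MAJOR and MINOR unchanged)
New: 11.14.2

11.14.2


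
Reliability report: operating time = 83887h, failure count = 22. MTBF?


Formula: MTBF = Total operating time / Number of failures
MTBF = 83887 / 22
MTBF = 3813.05 hours

3813.05 hours


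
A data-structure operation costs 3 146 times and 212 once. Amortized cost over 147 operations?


Formula: Amortized cost = Total cost / Operations
Total cost = (146 * 3) + (1 * 212)
Total cost = 438 + 212 = 650
Amortized = 650 / 147 = 4.4218

4.4218


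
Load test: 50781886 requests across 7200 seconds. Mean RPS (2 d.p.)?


Formula: throughput = requests / seconds
throughput = 50781886 / 7200
throughput = 7053.04 requests/second

7053.04 requests/second


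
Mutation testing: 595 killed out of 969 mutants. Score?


Mutation score = killed / total * 100
Mutation score = 595 / 969 * 100
Mutation score = 61.4%

61.4%


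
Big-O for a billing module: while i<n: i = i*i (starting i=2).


Reasoning: squaring drives double-exponential growth; iterations ~ log log n
Complexity: O(log log n)

O(log log n)


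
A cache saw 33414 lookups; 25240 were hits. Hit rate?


Formula: hit rate = hits / (hits + misses) * 100
hit rate = 25240 / (25240 + 8174) * 100
hit rate = 25240 / 33414 * 100
hit rate = 75.54%

75.54%


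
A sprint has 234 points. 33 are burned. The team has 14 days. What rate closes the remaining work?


Formula: Required rate = Remaining points / Days left
Remaining = 234 - 33 = 201 points
Required rate = 201 / 14 = 14.36 points/day

14.36 points/day


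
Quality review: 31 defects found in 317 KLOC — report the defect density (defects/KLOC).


Defect density = defects / KLOC
Defect density = 31 / 317
Defect density = 0.098 defects/KLOC

0.098 defects/KLOC


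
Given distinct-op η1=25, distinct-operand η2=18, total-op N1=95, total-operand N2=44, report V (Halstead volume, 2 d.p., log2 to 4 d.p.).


Formula: V = N * log2(η), where N = N1 + N2 and η = η1 + η2
η = 25 + 18 = 43
N = 95 + 44 = 139
log2(43) ≈ 5.4263
V = 139 * 5.4263 = 754.26

754.26


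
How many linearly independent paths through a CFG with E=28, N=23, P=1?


Formula: V(G) = E - N + 2P
V(G) = 28 - 23 + 2*1
V(G) = 5 + 2
V(G) = 7

7


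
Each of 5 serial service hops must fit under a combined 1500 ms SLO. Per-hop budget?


Formula: per_stage = total_budget / stages
per_stage = 1500 / 5
per_stage = 300.0 ms

300.0 ms


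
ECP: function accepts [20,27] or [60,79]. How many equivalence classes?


Valid ranges: [20,27] and [60,79]
Class 1: x < 20 — invalid
Class 2: 20 ≤ x ≤ 27 — valid
Class 3: 27 < x < 60 — invalid (gap between ranges)
Class 4: 60 ≤ x ≤ 79 — valid
Class 5: x > 79 — invalid
Total equivalence classes: 5

5 equivalence classes


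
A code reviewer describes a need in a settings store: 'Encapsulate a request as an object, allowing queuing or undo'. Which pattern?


This matches the Command pattern

Command


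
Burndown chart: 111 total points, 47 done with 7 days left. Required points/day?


Formula: Required rate = Remaining points / Days left
Remaining = 111 - 47 = 64 points
Required rate = 64 / 7 = 9.14 points/day

9.14 points/day


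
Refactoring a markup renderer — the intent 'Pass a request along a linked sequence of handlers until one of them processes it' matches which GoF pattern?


This matches the Chain of Responsibility pattern

Chain of Responsibility


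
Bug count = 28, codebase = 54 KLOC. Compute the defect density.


Defect density = defects / KLOC
Defect density = 28 / 54
Defect density = 0.519 defects/KLOC

0.519 defects/KLOC


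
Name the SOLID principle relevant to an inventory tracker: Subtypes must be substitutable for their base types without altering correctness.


This describes the Liskov Substitution Principle (LSP)

Liskov Substitution Principle (LSP)


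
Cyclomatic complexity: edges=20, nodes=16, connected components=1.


Formula: V(G) = E - N + 2P
V(G) = 20 - 16 + 2*1
V(G) = 4 + 2
V(G) = 6

6


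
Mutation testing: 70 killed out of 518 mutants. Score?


Mutation score = killed / total * 100
Mutation score = 70 / 518 * 100
Mutation score = 13.51%

13.51%


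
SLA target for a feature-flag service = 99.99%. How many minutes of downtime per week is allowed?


Formula: allowed downtime = period * (100 - SLA) / 100
Period (week) = 10080 minutes
Unavailability fraction = (100 - 99.99) / 100
Allowed downtime = 10080 * (100 - 99.99) / 100
Allowed downtime = 1.008 minutes

1.008 minutes


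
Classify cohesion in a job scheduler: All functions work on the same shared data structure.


Reasoning: Functions share data
Type: Communicational cohesion

Communicational cohesion


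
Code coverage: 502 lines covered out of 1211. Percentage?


Coverage = covered / total * 100
Coverage = 502 / 1211 * 100
Coverage = 41.45%

41.45%


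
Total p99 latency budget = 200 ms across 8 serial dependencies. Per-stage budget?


Formula: per_stage = total_budget / stages
per_stage = 200 / 8
per_stage = 25.0 ms

25.0 ms


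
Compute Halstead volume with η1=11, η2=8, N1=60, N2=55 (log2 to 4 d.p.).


Formula: V = N * log2(η), where N = N1 + N2 and η = η1 + η2
η = 11 + 8 = 19
N = 60 + 55 = 115
log2(19) ≈ 4.2479
V = 115 * 4.2479 = 488.51

488.51


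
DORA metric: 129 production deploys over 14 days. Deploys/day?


Formula: deployments per day = releases / days
= 129 / 14
= 9.214 deploys/day
(equivalently, 64.5 deploys/week)

9.214 deploys/day


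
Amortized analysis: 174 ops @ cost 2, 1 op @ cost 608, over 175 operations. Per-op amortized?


Formula: Amortized cost = Total cost / Operations
Total cost = (174 * 2) + (1 * 608)
Total cost = 348 + 608 = 956
Amortized = 956 / 175 = 5.4629

5.4629


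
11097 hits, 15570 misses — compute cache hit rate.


Formula: hit rate = hits / (hits + misses) * 100
hit rate = 11097 / (11097 + 15570) * 100
hit rate = 11097 / 26667 * 100
hit rate = 41.61%

41.61%


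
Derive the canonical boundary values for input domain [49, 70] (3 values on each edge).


Range: [49, 70]
Boundaries: just below min, min, min+1, max-1, max, just above max
Values: [48, 49, 50, 69, 70, 71]

[48, 49, 50, 69, 70, 71]


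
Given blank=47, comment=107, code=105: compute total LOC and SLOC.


Total LOC = blank + comment + code
Total LOC = 47 + 107 + 105 = 259
SLOC (source only) = code = 105

Total LOC: 259, SLOC: 105


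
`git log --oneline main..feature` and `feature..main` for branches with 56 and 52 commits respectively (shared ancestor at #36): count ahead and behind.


Common ancestor: commit #36
feature commits after divergence: 56 - 36 = 20
main commits after divergence: 52 - 36 = 16
feature is 20 commits ahead of main
main is 16 commits ahead of feature

feature ahead: 20, main ahead: 16


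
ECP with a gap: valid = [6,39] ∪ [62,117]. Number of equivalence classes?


Valid ranges: [6,39] and [62,117]
Class 1: x < 6 — invalid
Class 2: 6 ≤ x ≤ 39 — valid
Class 3: 39 < x < 62 — invalid (gap between ranges)
Class 4: 62 ≤ x ≤ 117 — valid
Class 5: x > 117 — invalid
Total equivalence classes: 5

5 equivalence classes


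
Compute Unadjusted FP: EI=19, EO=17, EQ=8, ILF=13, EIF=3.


UFP = EI*4 + EO*5 + EQ*4 + ILF*10 + EIF*7
UFP = 19*4 + 17*5 + 8*4 + 13*10 + 3*7
UFP = 76 + 85 + 32 + 130 + 21
UFP = 344

344


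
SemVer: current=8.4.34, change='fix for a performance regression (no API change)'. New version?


Current: 8.4.34
Change category: 'fix for a performance regression (no API change)' → patch bump
SemVer rule: patch bump → increment PATCH (MAJOR and MINOR unchanged)
New: 8.4.35

8.4.35


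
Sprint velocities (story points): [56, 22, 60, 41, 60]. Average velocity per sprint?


Formula: Avg velocity = Total points / Number of sprints
Points: [56, 22, 60, 41, 60]
Sum = 56 + 22 + 60 + 41 + 60 = 239
Avg velocity = 239 / 5 = 47.8 points/sprint

47.8 points/sprint


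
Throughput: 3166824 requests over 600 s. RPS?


Formula: throughput = requests / seconds
throughput = 3166824 / 600
throughput = 5278.04 requests/second

5278.04 requests/second


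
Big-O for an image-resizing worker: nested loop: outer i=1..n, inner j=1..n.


Reasoning: n iterations times n iterations
Complexity: O(n^2)

O(n^2)


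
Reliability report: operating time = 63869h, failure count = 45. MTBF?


Formula: MTBF = Total operating time / Number of failures
MTBF = 63869 / 45
MTBF = 1419.31 hours

1419.31 hours


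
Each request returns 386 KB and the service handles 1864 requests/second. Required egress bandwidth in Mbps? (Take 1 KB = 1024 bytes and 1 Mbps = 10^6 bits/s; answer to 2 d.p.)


Formula: Mbps = payload_bytes * RPS * 8 / 1e6
Payload per request = 386 KB = 386 * 1024 = 395264 bytes
Total bytes/sec = 395264 * 1864 = 736772096
Total bits/sec = 736772096 * 8 = 5894176768
Mbps = 5894176768 / 1e6 = 5894.18

5894.18 Mbps


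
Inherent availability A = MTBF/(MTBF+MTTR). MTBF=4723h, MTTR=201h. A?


Availability = MTBF / (MTBF + MTTR)
Availability = 4723 / (4723 + 201)
Availability = 4723 / 4924
Availability = 95.918%

95.918%


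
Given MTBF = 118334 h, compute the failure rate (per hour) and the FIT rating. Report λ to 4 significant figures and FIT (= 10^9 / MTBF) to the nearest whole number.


Formula: λ = 1 / MTBF; FIT = λ × 1e9 = 1e9 / MTBF
λ = 1 / 118334 ≈ 8.451e-06 failures/hour
FIT = 1e9 / 118334 ≈ 8451 failures per 1e9 hours (nearest whole number)

λ = 8.451e-06 /h, FIT = 8451


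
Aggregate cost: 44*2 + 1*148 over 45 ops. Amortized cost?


Formula: Amortized cost = Total cost / Operations
Total cost = (44 * 2) + (1 * 148)
Total cost = 88 + 148 = 236
Amortized = 236 / 45 = 5.2444

5.2444


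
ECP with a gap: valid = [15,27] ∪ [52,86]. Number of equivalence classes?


Valid ranges: [15,27] and [52,86]
Class 1: x < 15 — invalid
Class 2: 15 ≤ x ≤ 27 — valid
Class 3: 27 < x < 52 — invalid (gap between ranges)
Class 4: 52 ≤ x ≤ 86 — valid
Class 5: x > 86 — invalid
Total equivalence classes: 5

5 equivalence classes


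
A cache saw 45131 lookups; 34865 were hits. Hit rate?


Formula: hit rate = hits / (hits + misses) * 100
hit rate = 34865 / (34865 + 10266) * 100
hit rate = 34865 / 45131 * 100
hit rate = 77.25%

77.25%


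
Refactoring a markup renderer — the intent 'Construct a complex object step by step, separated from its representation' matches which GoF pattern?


This matches the Builder pattern

Builder


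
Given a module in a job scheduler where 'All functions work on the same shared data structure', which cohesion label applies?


Reasoning: Functions share data
Type: Communicational cohesion

Communicational cohesion


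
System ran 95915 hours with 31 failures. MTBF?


Formula: MTBF = Total operating time / Number of failures
MTBF = 95915 / 31
MTBF = 3094.03 hours

3094.03 hours


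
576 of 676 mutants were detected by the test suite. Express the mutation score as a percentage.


Mutation score = killed / total * 100
Mutation score = 576 / 676 * 100
Mutation score = 85.21%

85.21%


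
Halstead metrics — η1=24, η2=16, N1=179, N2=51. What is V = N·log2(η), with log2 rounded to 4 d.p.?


Formula: V = N * log2(η), where N = N1 + N2 and η = η1 + η2
η = 24 + 16 = 40
N = 179 + 51 = 230
log2(40) ≈ 5.3219
V = 230 * 5.3219 = 1224.04

1224.04


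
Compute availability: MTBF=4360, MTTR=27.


Availability = MTBF / (MTBF + MTTR)
Availability = 4360 / (4360 + 27)
Availability = 4360 / 4387
Availability = 99.3845%

99.3845%


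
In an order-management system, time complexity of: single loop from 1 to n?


Reasoning: one pass through n items
Complexity: O(n)

O(n)


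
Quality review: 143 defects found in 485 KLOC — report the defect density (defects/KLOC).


Defect density = defects / KLOC
Defect density = 143 / 485
Defect density = 0.295 defects/KLOC

0.295 defects/KLOC


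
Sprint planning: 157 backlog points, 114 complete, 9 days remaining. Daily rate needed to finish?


Formula: Required rate = Remaining points / Days left
Remaining = 157 - 114 = 43 points
Required rate = 43 / 9 = 4.78 points/day

4.78 points/day


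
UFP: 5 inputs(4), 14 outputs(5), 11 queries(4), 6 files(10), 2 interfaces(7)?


UFP = EI*4 + EO*5 + EQ*4 + ILF*10 + EIF*7
UFP = 5*4 + 14*5 + 11*4 + 6*10 + 2*7
UFP = 20 + 70 + 44 + 60 + 14
UFP = 208

208


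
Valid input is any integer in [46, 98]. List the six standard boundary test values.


Range: [46, 98]
Boundaries: just below min, min, min+1, max-1, max, just above max
Values: [45, 46, 47, 97, 98, 99]

[45, 46, 47, 97, 98, 99]


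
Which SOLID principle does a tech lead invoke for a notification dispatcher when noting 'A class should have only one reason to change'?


This describes the Single Responsibility Principle (SRP)

Single Responsibility Principle (SRP)


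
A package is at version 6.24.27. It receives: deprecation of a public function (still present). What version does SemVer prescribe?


Current: 6.24.27
Change category: 'deprecation of a public function (still present)' → minor bump
SemVer rule: minor bump → increment MINOR, reset PATCH to 0 (MAJOR unchanged)
New: 6.25.0

6.25.0


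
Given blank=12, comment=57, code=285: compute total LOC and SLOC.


Total LOC = blank + comment + code
Total LOC = 12 + 57 + 285 = 354
SLOC (source only) = code = 285

Total LOC: 354, SLOC: 285


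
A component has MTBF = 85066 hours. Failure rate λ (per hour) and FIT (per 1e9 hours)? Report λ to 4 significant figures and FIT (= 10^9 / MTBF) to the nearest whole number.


Formula: λ = 1 / MTBF; FIT = λ × 1e9 = 1e9 / MTBF
λ = 1 / 85066 ≈ 1.176e-05 failures/hour
FIT = 1e9 / 85066 ≈ 11756 failures per 1e9 hours (nearest whole number)

λ = 1.176e-05 /h, FIT = 11756


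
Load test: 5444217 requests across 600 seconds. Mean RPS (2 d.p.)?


Formula: throughput = requests / seconds
throughput = 5444217 / 600
throughput = 9073.7 requests/second

9073.7 requests/second


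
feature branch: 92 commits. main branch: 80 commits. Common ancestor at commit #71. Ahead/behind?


Common ancestor: commit #71
feature commits after divergence: 92 - 71 = 21
main commits after divergence: 80 - 71 = 9
feature is 21 commits ahead of main
main is 9 commits ahead of feature

feature ahead: 21, main ahead: 9


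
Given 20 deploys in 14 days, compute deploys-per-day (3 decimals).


Formula: deployments per day = releases / days
= 20 / 14
= 1.429 deploys/day
(equivalently, 10.0 deploys/week)

1.429 deploys/day


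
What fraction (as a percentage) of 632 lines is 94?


Coverage = covered / total * 100
Coverage = 94 / 632 * 100
Coverage = 14.87%

14.87%


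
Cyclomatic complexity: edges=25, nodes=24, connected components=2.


Formula: V(G) = E - N + 2P
V(G) = 25 - 24 + 2*2
V(G) = 1 + 4
V(G) = 5

5


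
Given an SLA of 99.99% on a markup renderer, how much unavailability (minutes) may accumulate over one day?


Formula: allowed downtime = period * (100 - SLA) / 100
Period (day) = 1440 minutes
Unavailability fraction = (100 - 99.99) / 100
Allowed downtime = 1440 * (100 - 99.99) / 100
Allowed downtime = 0.144 minutes

0.144 minutes


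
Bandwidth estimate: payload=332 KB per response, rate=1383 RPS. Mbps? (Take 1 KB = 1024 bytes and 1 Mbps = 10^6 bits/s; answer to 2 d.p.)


Formula: Mbps = payload_bytes * RPS * 8 / 1e6
Payload per request = 332 KB = 332 * 1024 = 339968 bytes
Total bytes/sec = 339968 * 1383 = 470175744
Total bits/sec = 470175744 * 8 = 3761405952
Mbps = 3761405952 / 1e6 = 3761.41

3761.41 Mbps


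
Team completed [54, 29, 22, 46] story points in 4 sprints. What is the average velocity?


Formula: Avg velocity = Total points / Number of sprints
Points: [54, 29, 22, 46]
Sum = 54 + 29 + 22 + 46 = 151
Avg velocity = 151 / 4 = 37.75 points/sprint

37.75 points/sprint


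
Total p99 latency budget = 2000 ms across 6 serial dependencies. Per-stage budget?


Formula: per_stage = total_budget / stages
per_stage = 2000 / 6
per_stage = 333.33 ms

333.33 ms


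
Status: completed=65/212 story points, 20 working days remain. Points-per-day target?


Formula: Required rate = Remaining points / Days left
Remaining = 212 - 65 = 147 points
Required rate = 147 / 20 = 7.35 points/day

7.35 points/day


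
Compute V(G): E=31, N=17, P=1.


Formula: V(G) = E - N + 2P
V(G) = 31 - 17 + 2*1
V(G) = 14 + 2
V(G) = 16

16


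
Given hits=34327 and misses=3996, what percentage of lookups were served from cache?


Formula: hit rate = hits / (hits + misses) * 100
hit rate = 34327 / (34327 + 3996) * 100
hit rate = 34327 / 38323 * 100
hit rate = 89.57%

89.57%


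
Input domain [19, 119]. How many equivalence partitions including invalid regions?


Valid range: [19, 119]
Class 1: x < 19 — invalid
Class 2: 19 ≤ x ≤ 119 — valid
Class 3: x > 119 — invalid
Total equivalence classes: 3

3 equivalence classes


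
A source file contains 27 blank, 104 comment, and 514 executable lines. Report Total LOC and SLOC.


Total LOC = blank + comment + code
Total LOC = 27 + 104 + 514 = 645
SLOC (source only) = code = 514

Total LOC: 645, SLOC: 514


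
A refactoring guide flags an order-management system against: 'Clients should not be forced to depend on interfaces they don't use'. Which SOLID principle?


This describes the Interface Segregation Principle (ISP)

Interface Segregation Principle (ISP)


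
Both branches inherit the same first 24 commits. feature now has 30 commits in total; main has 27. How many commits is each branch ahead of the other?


Common ancestor: commit #24
feature commits after divergence: 30 - 24 = 6
main commits after divergence: 27 - 24 = 3
feature is 6 commits ahead of main
main is 3 commits ahead of feature

feature ahead: 6, main ahead: 3


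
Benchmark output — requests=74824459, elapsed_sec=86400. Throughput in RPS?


Formula: throughput = requests / seconds
throughput = 74824459 / 86400
throughput = 866.02 requests/second

866.02 requests/second


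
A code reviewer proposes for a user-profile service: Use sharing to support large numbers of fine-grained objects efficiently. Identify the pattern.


This matches the Flyweight pattern

Flyweight


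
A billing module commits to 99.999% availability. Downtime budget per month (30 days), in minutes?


Formula: allowed downtime = period * (100 - SLA) / 100
Period (month (30 days)) = 43200 minutes
Unavailability fraction = (100 - 99.999) / 100
Allowed downtime = 43200 * (100 - 99.999) / 100
Allowed downtime = 0.432 minutes

0.432 minutes


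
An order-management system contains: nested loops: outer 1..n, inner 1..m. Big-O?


Reasoning: product of independent bounds
Complexity: O(n*m)

O(n*m)


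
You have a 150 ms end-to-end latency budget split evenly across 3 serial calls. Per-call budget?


Formula: per_stage = total_budget / stages
per_stage = 150 / 3
per_stage = 50.0 ms

50.0 ms


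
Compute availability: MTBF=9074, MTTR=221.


Availability = MTBF / (MTBF + MTTR)
Availability = 9074 / (9074 + 221)
Availability = 9074 / 9295
Availability = 97.6224%

97.6224%


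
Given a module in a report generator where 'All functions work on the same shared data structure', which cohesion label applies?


Reasoning: Functions share data
Type: Communicational cohesion

Communicational cohesion


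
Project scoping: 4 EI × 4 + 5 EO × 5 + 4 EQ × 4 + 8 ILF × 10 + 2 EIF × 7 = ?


UFP = EI*4 + EO*5 + EQ*4 + ILF*10 + EIF*7
UFP = 4*4 + 5*5 + 4*4 + 8*10 + 2*7
UFP = 16 + 25 + 16 + 80 + 14
UFP = 151

151


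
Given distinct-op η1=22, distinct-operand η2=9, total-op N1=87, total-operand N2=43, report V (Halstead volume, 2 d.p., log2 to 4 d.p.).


Formula: V = N * log2(η), where N = N1 + N2 and η = η1 + η2
η = 22 + 9 = 31
N = 87 + 43 = 130
log2(31) ≈ 4.9542
V = 130 * 4.9542 = 644.05

644.05


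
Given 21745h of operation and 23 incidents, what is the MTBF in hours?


Formula: MTBF = Total operating time / Number of failures
MTBF = 21745 / 23
MTBF = 945.43 hours

945.43 hours


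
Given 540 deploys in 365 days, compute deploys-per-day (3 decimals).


Formula: deployments per day = releases / days
= 540 / 365
= 1.479 deploys/day
(equivalently, 10.36 deploys/week)

1.479 deploys/day


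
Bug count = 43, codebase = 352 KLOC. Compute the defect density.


Defect density = defects / KLOC
Defect density = 43 / 352
Defect density = 0.122 defects/KLOC

0.122 defects/KLOC


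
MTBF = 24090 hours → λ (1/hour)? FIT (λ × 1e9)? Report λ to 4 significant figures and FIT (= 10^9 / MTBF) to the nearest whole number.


Formula: λ = 1 / MTBF; FIT = λ × 1e9 = 1e9 / MTBF
λ = 1 / 24090 ≈ 4.151e-05 failures/hour
FIT = 1e9 / 24090 ≈ 41511 failures per 1e9 hours (nearest whole number)

λ = 4.151e-05 /h, FIT = 41511


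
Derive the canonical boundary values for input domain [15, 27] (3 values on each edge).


Range: [15, 27]
Boundaries: just below min, min, min+1, max-1, max, just above max
Values: [14, 15, 16, 26, 27, 28]

[14, 15, 16, 26, 27, 28]


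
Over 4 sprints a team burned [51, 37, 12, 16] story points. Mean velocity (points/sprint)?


Formula: Avg velocity = Total points / Number of sprints
Points: [51, 37, 12, 16]
Sum = 51 + 37 + 12 + 16 = 116
Avg velocity = 116 / 4 = 29.0 points/sprint

29.0 points/sprint


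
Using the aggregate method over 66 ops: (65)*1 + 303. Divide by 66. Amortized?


Formula: Amortized cost = Total cost / Operations
Total cost = (65 * 1) + (1 * 303)
Total cost = 65 + 303 = 368
Amortized = 368 / 66 = 5.5758

5.5758


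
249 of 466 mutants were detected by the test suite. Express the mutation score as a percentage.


Mutation score = killed / total * 100
Mutation score = 249 / 466 * 100
Mutation score = 53.43%

53.43%


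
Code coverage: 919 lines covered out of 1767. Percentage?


Coverage = covered / total * 100
Coverage = 919 / 1767 * 100
Coverage = 52.01%

52.01%


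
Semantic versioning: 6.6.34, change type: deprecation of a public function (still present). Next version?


Current: 6.6.34
Change category: 'deprecation of a public function (still present)' → minor bump
SemVer rule: minor bump → increment MINOR, reset PATCH to 0 (MAJOR unchanged)
New: 6.7.0

6.7.0


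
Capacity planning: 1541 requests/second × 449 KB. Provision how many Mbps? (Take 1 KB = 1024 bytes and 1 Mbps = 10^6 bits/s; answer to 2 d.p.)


Formula: Mbps = payload_bytes * RPS * 8 / 1e6
Payload per request = 449 KB = 449 * 1024 = 459776 bytes
Total bytes/sec = 459776 * 1541 = 708514816
Total bits/sec = 708514816 * 8 = 5668118528
Mbps = 5668118528 / 1e6 = 5668.12

5668.12 Mbps


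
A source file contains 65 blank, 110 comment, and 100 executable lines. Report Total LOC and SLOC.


Total LOC = blank + comment + code
Total LOC = 65 + 110 + 100 = 275
SLOC (source only) = code = 100

Total LOC: 275, SLOC: 100


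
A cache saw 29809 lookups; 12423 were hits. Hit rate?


Formula: hit rate = hits / (hits + misses) * 100
hit rate = 12423 / (12423 + 17386) * 100
hit rate = 12423 / 29809 * 100
hit rate = 41.68%

41.68%


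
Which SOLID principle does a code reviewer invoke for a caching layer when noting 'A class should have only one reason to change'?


This describes the Single Responsibility Principle (SRP)

Single Responsibility Principle (SRP)


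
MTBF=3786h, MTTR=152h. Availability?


Availability = MTBF / (MTBF + MTTR)
Availability = 3786 / (3786 + 152)
Availability = 3786 / 3938
Availability = 96.1402%

96.1402%


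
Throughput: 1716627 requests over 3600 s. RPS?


Formula: throughput = requests / seconds
throughput = 1716627 / 3600
throughput = 476.84 requests/second

476.84 requests/second


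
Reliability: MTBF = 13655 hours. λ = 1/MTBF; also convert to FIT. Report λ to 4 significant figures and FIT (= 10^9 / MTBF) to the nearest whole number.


Formula: λ = 1 / MTBF; FIT = λ × 1e9 = 1e9 / MTBF
λ = 1 / 13655 ≈ 7.323e-05 failures/hour
FIT = 1e9 / 13655 ≈ 73233 failures per 1e9 hours (nearest whole number)

λ = 7.323e-05 /h, FIT = 73233


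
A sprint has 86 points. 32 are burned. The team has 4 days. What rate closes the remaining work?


Formula: Required rate = Remaining points / Days left
Remaining = 86 - 32 = 54 points
Required rate = 54 / 4 = 13.5 points/day

13.5 points/day


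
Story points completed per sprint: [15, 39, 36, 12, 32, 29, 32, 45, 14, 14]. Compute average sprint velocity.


Formula: Avg velocity = Total points / Number of sprints
Points: [15, 39, 36, 12, 32, 29, 32, 45, 14, 14]
Sum = 15 + 39 + 36 + 12 + 32 + 29 + 32 + 45 + 14 + 14 = 268
Avg velocity = 268 / 10 = 26.8 points/sprint

26.8 points/sprint


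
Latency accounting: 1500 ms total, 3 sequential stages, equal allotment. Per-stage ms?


Formula: per_stage = total_budget / stages
per_stage = 1500 / 3
per_stage = 500.0 ms

500.0 ms


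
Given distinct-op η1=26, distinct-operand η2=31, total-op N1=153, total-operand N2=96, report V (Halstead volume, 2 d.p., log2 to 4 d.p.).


Formula: V = N * log2(η), where N = N1 + N2 and η = η1 + η2
η = 26 + 31 = 57
N = 153 + 96 = 249
log2(57) ≈ 5.8329
V = 249 * 5.8329 = 1452.39

1452.39


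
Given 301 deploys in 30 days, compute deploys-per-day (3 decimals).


Formula: deployments per day = releases / days
= 301 / 30
= 10.033 deploys/day
(equivalently, 70.23 deploys/week)

10.033 deploys/day


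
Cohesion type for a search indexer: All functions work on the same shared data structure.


Reasoning: Functions share data
Type: Communicational cohesion

Communicational cohesion


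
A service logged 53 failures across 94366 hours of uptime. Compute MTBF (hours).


Formula: MTBF = Total operating time / Number of failures
MTBF = 94366 / 53
MTBF = 1780.49 hours

1780.49 hours


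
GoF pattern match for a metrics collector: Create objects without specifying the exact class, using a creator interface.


This matches the Factory Method pattern

Factory Method


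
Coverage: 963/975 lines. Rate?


Coverage = covered / total * 100
Coverage = 963 / 975 * 100
Coverage = 98.77%

98.77%


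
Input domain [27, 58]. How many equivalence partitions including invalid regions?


Valid range: [27, 58]
Class 1: x < 27 — invalid
Class 2: 27 ≤ x ≤ 58 — valid
Class 3: x > 58 — invalid
Total equivalence classes: 3

3 equivalence classes


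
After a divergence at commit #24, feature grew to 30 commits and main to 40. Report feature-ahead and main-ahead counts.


Common ancestor: commit #24
feature commits after divergence: 30 - 24 = 6
main commits after divergence: 40 - 24 = 16
feature is 6 commits ahead of main
main is 16 commits ahead of feature

feature ahead: 6, main ahead: 16


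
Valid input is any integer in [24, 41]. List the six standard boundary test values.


Range: [24, 41]
Boundaries: just below min, min, min+1, max-1, max, just above max
Values: [23, 24, 25, 40, 41, 42]

[23, 24, 25, 40, 41, 42]


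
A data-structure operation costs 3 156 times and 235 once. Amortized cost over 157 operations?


Formula: Amortized cost = Total cost / Operations
Total cost = (156 * 3) + (1 * 235)
Total cost = 468 + 235 = 703
Amortized = 703 / 157 = 4.4777

4.4777


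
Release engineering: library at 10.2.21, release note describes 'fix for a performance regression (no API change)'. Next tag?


Current: 10.2.21
Change category: 'fix for a performance regression (no API change)' → patch bump
SemVer rule: patch bump → increment PATCH (MAJOR and MINOR unchanged)
New: 10.2.22

10.2.22


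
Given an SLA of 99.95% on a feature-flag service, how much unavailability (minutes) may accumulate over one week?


Formula: allowed downtime = period * (100 - SLA) / 100
Period (week) = 10080 minutes
Unavailability fraction = (100 - 99.95) / 100
Allowed downtime = 10080 * (100 - 99.95) / 100
Allowed downtime = 5.04 minutes

5.04 minutes


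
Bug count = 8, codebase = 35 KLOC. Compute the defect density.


Defect density = defects / KLOC
Defect density = 8 / 35
Defect density = 0.229 defects/KLOC

0.229 defects/KLOC


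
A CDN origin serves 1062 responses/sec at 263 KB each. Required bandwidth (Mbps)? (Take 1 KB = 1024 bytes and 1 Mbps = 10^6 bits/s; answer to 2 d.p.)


Formula: Mbps = payload_bytes * RPS * 8 / 1e6
Payload per request = 263 KB = 263 * 1024 = 269312 bytes
Total bytes/sec = 269312 * 1062 = 286009344
Total bits/sec = 286009344 * 8 = 2288074752
Mbps = 2288074752 / 1e6 = 2288.07

2288.07 Mbps


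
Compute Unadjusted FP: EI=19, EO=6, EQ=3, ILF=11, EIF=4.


UFP = EI*4 + EO*5 + EQ*4 + ILF*10 + EIF*7
UFP = 19*4 + 6*5 + 3*4 + 11*10 + 4*7
UFP = 76 + 30 + 12 + 110 + 28
UFP = 256

256


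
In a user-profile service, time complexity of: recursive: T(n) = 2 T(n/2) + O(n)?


Reasoning: master theorem case 2 (merge-sort recurrence)
Complexity: O(n log n)

O(n log n)


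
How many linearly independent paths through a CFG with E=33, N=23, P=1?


Formula: V(G) = E - N + 2P
V(G) = 33 - 23 + 2*1
V(G) = 10 + 2
V(G) = 12

12


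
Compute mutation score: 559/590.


Mutation score = killed / total * 100
Mutation score = 559 / 590 * 100
Mutation score = 94.75%

94.75%


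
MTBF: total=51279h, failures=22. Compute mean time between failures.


Formula: MTBF = Total operating time / Number of failures
MTBF = 51279 / 22
MTBF = 2330.86 hours

2330.86 hours


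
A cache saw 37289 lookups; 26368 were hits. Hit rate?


Formula: hit rate = hits / (hits + misses) * 100
hit rate = 26368 / (26368 + 10921) * 100
hit rate = 26368 / 37289 * 100
hit rate = 70.71%

70.71%


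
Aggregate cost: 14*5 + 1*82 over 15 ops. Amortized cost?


Formula: Amortized cost = Total cost / Operations
Total cost = (14 * 5) + (1 * 82)
Total cost = 70 + 82 = 152
Amortized = 152 / 15 = 10.1333

10.1333


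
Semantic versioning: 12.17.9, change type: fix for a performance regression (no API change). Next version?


Current: 12.17.9
Change category: 'fix for a performance regression (no API change)' → patch bump
SemVer rule: patch bump → increment PATCH (MAJOR and MINOR unchanged)
New: 12.17.10

12.17.10


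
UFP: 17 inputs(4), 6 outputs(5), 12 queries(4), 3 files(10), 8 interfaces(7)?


UFP = EI*4 + EO*5 + EQ*4 + ILF*10 + EIF*7
UFP = 17*4 + 6*5 + 12*4 + 3*10 + 8*7
UFP = 68 + 30 + 48 + 30 + 56
UFP = 232

232


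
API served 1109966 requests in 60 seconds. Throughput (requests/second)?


Formula: throughput = requests / seconds
throughput = 1109966 / 60
throughput = 18499.43 requests/second

18499.43 requests/second


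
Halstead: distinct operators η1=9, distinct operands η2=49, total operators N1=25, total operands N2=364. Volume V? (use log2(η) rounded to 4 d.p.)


Formula: V = N * log2(η), where N = N1 + N2 and η = η1 + η2
η = 9 + 49 = 58
N = 25 + 364 = 389
log2(58) ≈ 5.8580
V = 389 * 5.8580 = 2278.76

2278.76


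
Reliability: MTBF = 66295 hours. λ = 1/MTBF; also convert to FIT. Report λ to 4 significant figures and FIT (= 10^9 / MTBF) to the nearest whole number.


Formula: λ = 1 / MTBF; FIT = λ × 1e9 = 1e9 / MTBF
λ = 1 / 66295 ≈ 1.508e-05 failures/hour
FIT = 1e9 / 66295 ≈ 15084 failures per 1e9 hours (nearest whole number)

λ = 1.508e-05 /h, FIT = 15084


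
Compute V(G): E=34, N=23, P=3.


Formula: V(G) = E - N + 2P
V(G) = 34 - 23 + 2*3
V(G) = 11 + 6
V(G) = 17

17


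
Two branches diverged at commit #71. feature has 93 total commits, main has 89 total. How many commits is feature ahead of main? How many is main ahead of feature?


Common ancestor: commit #71
feature commits after divergence: 93 - 71 = 22
main commits after divergence: 89 - 71 = 18
feature is 22 commits ahead of main
main is 18 commits ahead of feature

feature ahead: 22, main ahead: 18


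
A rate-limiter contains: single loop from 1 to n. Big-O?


Reasoning: one pass through n items
Complexity: O(n)

O(n)


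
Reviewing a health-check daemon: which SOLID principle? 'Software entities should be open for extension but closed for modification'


This describes the Open/Closed Principle (OCP)

Open/Closed Principle (OCP)


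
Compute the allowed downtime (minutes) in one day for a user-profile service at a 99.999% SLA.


Formula: allowed downtime = period * (100 - SLA) / 100
Period (day) = 1440 minutes
Unavailability fraction = (100 - 99.999) / 100
Allowed downtime = 1440 * (100 - 99.999) / 100
Allowed downtime = 0.0144 minutes

0.0144 minutes


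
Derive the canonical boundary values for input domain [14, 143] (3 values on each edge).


Range: [14, 143]
Boundaries: just below min, min, min+1, max-1, max, just above max
Values: [13, 14, 15, 142, 143, 144]

[13, 14, 15, 142, 143, 144]


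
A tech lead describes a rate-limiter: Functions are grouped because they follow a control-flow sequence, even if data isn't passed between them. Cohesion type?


Reasoning: Grouped by order of execution within a routine, not by data flow
Type: Procedural cohesion

Procedural cohesion


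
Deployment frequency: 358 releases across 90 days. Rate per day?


Formula: deployments per day = releases / days
= 358 / 90
= 3.978 deploys/day
(equivalently, 27.84 deploys/week)

3.978 deploys/day


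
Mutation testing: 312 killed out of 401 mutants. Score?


Mutation score = killed / total * 100
Mutation score = 312 / 401 * 100
Mutation score = 77.81%

77.81%


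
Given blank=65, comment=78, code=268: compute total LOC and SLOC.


Total LOC = blank + comment + code
Total LOC = 65 + 78 + 268 = 411
SLOC (source only) = code = 268

Total LOC: 411, SLOC: 268


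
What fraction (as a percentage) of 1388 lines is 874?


Coverage = covered / total * 100
Coverage = 874 / 1388 * 100
Coverage = 62.97%

62.97%


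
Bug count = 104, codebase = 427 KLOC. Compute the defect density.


Defect density = defects / KLOC
Defect density = 104 / 427
Defect density = 0.244 defects/KLOC

0.244 defects/KLOC


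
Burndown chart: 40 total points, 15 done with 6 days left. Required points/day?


Formula: Required rate = Remaining points / Days left
Remaining = 40 - 15 = 25 points
Required rate = 25 / 6 = 4.17 points/day

4.17 points/day


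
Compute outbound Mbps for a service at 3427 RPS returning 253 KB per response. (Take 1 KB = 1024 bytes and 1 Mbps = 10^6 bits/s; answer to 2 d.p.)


Formula: Mbps = payload_bytes * RPS * 8 / 1e6
Payload per request = 253 KB = 253 * 1024 = 259072 bytes
Total bytes/sec = 259072 * 3427 = 887839744
Total bits/sec = 887839744 * 8 = 7102717952
Mbps = 7102717952 / 1e6 = 7102.72

7102.72 Mbps


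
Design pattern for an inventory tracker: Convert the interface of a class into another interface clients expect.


This matches the Adapter pattern

Adapter


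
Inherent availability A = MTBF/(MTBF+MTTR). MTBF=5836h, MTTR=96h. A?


Availability = MTBF / (MTBF + MTTR)
Availability = 5836 / (5836 + 96)
Availability = 5836 / 5932
Availability = 98.3817%

98.3817%
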